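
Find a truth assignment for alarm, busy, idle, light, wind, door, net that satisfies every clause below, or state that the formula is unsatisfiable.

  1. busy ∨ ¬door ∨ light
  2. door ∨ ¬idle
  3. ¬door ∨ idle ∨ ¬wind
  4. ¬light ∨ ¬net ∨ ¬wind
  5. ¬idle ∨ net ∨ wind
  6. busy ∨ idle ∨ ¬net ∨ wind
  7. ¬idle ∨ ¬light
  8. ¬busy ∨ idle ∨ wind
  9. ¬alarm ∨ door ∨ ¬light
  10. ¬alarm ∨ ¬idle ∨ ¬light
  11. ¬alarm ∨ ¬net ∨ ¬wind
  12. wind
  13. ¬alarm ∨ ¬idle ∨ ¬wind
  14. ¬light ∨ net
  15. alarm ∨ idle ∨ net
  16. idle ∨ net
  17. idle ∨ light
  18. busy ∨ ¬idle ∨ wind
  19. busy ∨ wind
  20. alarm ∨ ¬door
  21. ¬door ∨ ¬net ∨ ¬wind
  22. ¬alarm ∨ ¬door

The formula is unsatisfiable.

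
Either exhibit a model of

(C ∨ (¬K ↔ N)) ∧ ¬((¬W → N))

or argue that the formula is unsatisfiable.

C = True; N = False; W = False; K = False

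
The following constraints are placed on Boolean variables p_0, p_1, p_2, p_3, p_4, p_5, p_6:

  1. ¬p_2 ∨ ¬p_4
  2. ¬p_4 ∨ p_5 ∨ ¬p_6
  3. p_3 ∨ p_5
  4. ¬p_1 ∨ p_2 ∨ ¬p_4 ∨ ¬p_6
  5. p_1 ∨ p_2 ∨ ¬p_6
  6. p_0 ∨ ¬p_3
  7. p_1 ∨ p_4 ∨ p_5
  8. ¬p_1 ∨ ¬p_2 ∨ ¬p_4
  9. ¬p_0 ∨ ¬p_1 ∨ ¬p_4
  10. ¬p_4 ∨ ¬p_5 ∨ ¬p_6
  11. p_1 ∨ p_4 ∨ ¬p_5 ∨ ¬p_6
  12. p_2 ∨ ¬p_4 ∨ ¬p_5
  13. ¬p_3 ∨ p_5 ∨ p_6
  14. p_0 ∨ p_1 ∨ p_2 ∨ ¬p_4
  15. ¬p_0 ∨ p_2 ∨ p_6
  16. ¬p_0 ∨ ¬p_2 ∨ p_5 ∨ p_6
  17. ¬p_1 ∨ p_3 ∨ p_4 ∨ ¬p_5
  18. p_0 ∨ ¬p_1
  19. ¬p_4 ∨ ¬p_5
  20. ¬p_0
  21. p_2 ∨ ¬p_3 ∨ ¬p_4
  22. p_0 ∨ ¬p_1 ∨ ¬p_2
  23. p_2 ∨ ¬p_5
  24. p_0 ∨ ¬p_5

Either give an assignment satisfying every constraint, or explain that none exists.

Case p_0 = True:
  Clause (¬p_0) is falsified — contradiction.
Case p_0 = False:
  (p_0 ∨ ¬p_3) forces p_3 = False.
  (p_3 ∨ p_5) forces p_5 = True.
  Clause (p_0 ∨ ¬p_5) is falsified — contradiction.
Both cases fail, so the formula is unsatisfiable.

Unsatisfiable — no assignment works.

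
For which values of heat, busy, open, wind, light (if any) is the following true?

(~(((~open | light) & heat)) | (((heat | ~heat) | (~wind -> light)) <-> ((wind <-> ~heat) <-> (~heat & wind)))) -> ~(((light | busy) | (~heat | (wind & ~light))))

heat = True; busy = True; open = True; wind = False; light = True

  (~(((~open | light) & heat)) | (((heat | ~heat) | (~wind -> light)) <-> ((wind <-> ~heat) <-> (~heat & wind)))) -> ~(((light | busy) | (~heat | (wind & ~light)))) = True
    ~(((~open | light) & heat)) | (((heat | ~heat) | (~wind -> light)) <-> ((wind <-> ~heat) <-> (~heat & wind))) = False
      ~(((~open | light) & heat)) = False
        (~open | light) & heat = True
          ~open | light = True
            ~open = False
      ((heat | ~heat) | (~wind -> light)) <-> ((wind <-> ~heat) <-> (~heat & wind)) = False
        (heat | ~heat) | (~wind -> light) = True
          heat | ~heat = True
            ~heat = False
          ~wind -> light = True
            ~wind = True
        (wind <-> ~heat) <-> (~heat & wind) = False
          wind <-> ~heat = True
            ~heat = False
          ~heat & wind = False
            ~heat = False
    ~(((light | busy) | (~heat | (wind & ~light)))) = False
      (light | busy) | (~heat | (wind & ~light)) = True
        light | busy = True
        ~heat | (wind & ~light) = False
          ~heat = False
          wind & ~light = False
            ~light = False
The formula evaluates to True.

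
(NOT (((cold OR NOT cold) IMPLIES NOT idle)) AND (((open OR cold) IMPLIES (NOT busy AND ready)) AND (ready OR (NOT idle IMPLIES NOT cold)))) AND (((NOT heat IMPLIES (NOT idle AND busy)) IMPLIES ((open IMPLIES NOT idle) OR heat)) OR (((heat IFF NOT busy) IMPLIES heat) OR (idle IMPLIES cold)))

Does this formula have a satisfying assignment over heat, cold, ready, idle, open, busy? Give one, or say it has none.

heat: False, cold: True, ready: True, idle: True, open: False, busy: False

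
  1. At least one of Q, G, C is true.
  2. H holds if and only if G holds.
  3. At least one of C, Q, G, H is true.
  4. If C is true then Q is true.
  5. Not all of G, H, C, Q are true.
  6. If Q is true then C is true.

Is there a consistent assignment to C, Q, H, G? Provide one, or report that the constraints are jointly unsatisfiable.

C: True, Q: True, H: False, G: False

  (1) {Q, G, C}: 2 true — at least one ✓
  (2) H=F, G=F — same ✓
  (3) {C, Q, G, H}: 2 true — at least one ✓
  (4) C=T ⇒ Q: T ✓
  (5) {G, H, C, Q}: 2/4 true — not all ✓
  (6) Q=T ⇒ C: T ✓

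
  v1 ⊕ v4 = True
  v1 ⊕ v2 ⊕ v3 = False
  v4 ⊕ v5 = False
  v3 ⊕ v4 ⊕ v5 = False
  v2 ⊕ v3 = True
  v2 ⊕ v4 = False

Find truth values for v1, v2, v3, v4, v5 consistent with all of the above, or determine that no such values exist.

Adding constraints 1, 2, 3, 4, 6 mod 2: every variable appears an even number of times on the left, so the left side is 0.
But the right sides sum to 1 (mod 2). 0 ≠ 1 — the system is inconsistent.

Unsatisfiable — no assignment works.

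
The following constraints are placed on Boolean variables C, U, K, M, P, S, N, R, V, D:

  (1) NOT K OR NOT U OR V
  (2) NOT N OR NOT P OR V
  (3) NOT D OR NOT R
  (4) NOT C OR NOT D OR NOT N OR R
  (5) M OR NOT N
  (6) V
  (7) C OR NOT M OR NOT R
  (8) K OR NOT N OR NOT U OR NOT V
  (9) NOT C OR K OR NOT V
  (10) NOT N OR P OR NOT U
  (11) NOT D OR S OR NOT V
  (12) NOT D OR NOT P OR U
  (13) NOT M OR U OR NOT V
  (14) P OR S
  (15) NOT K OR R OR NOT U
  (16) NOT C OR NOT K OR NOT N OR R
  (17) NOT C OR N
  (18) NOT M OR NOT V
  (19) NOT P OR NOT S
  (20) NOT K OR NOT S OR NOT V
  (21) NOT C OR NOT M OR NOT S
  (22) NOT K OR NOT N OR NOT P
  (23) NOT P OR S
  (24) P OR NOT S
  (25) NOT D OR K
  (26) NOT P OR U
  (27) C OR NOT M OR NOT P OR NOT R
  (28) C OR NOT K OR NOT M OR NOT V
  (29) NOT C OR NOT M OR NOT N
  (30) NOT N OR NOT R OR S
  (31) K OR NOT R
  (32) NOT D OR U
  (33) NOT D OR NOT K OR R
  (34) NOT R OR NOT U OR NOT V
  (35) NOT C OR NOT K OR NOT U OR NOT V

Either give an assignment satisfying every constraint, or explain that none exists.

Unsatisfiable

Case P = True:
  (V) forces V = True.
  (NOT M OR NOT V) forces M = False.
  (M OR NOT N) forces N = False.
  (NOT C OR N) forces C = False.
  (NOT P OR NOT S) forces S = False.
  Clause (NOT P OR S) is falsified — contradiction.
Case P = False:
  (V) forces V = True.
  (P OR S) forces S = True.
  Clause (P OR NOT S) is falsified — contradiction.
Both cases fail, so the formula is unsatisfiable.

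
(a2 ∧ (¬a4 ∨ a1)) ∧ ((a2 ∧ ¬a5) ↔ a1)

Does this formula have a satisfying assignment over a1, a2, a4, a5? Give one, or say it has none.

a1 = False, a2 = True, a4 = False, a5 = True

  a2 ∧ (¬a4 ∨ a1) = True
    ¬a4 ∨ a1 = True
      ¬a4 = True
  (a2 ∧ ¬a5) ↔ a1 = True
    a2 ∧ ¬a5 = False
      ¬a5 = False
Both conjuncts True, so the formula holds.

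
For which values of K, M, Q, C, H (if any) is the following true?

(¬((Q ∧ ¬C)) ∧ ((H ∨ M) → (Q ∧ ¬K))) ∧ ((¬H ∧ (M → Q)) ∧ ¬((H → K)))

Unsatisfiable — no assignment works.

Case H = True: the conjunct ¬H is False.
Case H = False: the conjunct ¬((H → K)) becomes ¬((False → K)) = False.
Both cases fail — unsatisfiable.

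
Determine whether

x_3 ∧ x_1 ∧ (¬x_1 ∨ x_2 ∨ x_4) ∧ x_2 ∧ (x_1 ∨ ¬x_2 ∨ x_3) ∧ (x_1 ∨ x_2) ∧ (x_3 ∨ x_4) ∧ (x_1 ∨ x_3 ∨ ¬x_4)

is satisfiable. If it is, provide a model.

Unit clause (x_3) forces x_3 = True.
Unit clause (x_1) forces x_1 = True.
Unit clause (x_2) forces x_2 = True.
Set x_4 = False.
All clauses satisfied.

x_1 = True, x_2 = True, x_3 = True, x_4 = False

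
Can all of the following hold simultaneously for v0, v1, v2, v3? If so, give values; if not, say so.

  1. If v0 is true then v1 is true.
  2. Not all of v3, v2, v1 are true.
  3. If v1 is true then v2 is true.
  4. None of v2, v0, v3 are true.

v0 = False; v1 = False; v2 = False; v3 = False

  (1) v0=F ⇒ v1: vacuous ✓
  (2) {v3, v2, v1}: 0/3 true — not all ✓
  (3) v1=F ⇒ v2: vacuous ✓
  (4) {v2, v0, v3}: 0 true — none ✓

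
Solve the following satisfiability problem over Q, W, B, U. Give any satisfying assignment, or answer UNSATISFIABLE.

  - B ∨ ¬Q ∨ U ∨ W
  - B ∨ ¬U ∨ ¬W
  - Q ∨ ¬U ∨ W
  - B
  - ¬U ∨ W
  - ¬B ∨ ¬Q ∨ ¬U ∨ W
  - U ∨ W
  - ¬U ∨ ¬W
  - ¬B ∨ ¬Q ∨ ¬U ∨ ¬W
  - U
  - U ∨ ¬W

No satisfying assignment exists.

Case B = True:
  (U) forces U = True.
  (¬U ∨ W) forces W = True.
  Clause (¬U ∨ ¬W) is falsified — contradiction.
Case B = False:
  Clause (B) is falsified — contradiction.
Both cases fail, so the formula is unsatisfiable.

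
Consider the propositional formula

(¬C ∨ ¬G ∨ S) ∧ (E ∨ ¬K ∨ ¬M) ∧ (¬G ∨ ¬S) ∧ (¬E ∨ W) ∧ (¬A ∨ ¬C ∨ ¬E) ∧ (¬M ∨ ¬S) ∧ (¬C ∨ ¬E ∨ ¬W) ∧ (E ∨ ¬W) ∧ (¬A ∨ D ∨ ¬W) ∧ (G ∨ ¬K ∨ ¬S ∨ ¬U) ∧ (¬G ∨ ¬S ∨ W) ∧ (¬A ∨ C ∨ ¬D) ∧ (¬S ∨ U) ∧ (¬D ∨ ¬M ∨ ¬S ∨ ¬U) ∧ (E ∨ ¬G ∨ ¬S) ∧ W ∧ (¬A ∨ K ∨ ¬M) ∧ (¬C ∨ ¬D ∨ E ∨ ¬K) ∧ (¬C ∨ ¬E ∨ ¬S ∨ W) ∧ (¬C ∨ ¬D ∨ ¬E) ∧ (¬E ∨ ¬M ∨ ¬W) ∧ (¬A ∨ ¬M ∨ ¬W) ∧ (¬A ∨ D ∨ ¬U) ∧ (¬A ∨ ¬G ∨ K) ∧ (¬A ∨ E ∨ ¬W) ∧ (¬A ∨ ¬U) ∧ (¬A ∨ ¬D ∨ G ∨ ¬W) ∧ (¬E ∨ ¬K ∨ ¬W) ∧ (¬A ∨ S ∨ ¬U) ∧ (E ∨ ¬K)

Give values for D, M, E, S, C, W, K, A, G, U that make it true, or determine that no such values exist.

Unit clause (W) forces W = True.
In (E ∨ ¬W) only E is left, so E = True.
In (¬E ∨ ¬M ∨ ¬W) only ¬M is left, so M = False.
In (¬E ∨ ¬K ∨ ¬W) only ¬K is left, so K = False.
In (¬C ∨ ¬E ∨ ¬W) only ¬C is left, so C = False.
Set D = True.
  then (¬A ∨ C ∨ ¬D) forces A = False.
Set S = False.
Set G = False.
Set U = True.
All clauses satisfied.

D=T, M=F, E=T, S=F, C=F, W=T, K=F, A=F, G=F, U=T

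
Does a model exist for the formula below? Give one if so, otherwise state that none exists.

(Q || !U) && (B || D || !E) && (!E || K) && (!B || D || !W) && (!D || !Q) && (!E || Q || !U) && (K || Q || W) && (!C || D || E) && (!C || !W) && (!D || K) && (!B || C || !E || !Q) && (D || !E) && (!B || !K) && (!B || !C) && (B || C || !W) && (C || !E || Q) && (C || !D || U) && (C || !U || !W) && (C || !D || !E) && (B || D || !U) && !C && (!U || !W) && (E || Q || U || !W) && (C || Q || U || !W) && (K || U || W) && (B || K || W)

Unit clause (!C) forces C = False.
Set U = False.
  then (C || !D || U) forces D = False.
  then (D || !E) forces E = False.
Try K = False:
  (K || U || W) forces W = True.
  (!B || D || !W) forces B = False.
  clause (B || C || !W) is falsified — backtrack.
So K = True.
  then (!B || !K) forces B = False.
  then (B || C || !W) forces W = False.
Set Q = True.
All clauses satisfied.

U: False; K: True; B: False; Q: True; D: False; E: False; W: False; C: False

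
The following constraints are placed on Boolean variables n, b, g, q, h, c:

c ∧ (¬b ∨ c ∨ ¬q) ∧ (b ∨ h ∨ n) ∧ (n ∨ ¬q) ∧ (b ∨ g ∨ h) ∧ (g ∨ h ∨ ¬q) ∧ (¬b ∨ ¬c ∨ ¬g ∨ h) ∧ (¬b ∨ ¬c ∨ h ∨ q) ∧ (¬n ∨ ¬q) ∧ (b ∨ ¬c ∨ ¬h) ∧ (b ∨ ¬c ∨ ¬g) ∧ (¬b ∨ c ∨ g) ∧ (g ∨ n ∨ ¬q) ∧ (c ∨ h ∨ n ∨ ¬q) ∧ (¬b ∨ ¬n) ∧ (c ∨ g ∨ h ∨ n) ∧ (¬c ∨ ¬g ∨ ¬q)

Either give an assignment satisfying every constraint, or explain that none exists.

n = False; b = True; g = True; q = False; h = True; c = True

Unit clause (c) forces c = True.
Try n = True:
  (¬n ∨ ¬q) forces q = False.
  (¬b ∨ ¬n) forces b = False.
  (b ∨ ¬c ∨ ¬h) forces h = False.
  (b ∨ g ∨ h) forces g = True.
  clause (b ∨ ¬c ∨ ¬g) is falsified — backtrack.
So n = False.
  then (n ∨ ¬q) forces q = False.
Try b = False:
  (b ∨ h ∨ n) forces h = True.
  clause (b ∨ ¬c ∨ ¬h) is falsified — backtrack.
So b = True.
  then (¬b ∨ ¬c ∨ h ∨ q) forces h = True.
Set g = True.
All clauses satisfied.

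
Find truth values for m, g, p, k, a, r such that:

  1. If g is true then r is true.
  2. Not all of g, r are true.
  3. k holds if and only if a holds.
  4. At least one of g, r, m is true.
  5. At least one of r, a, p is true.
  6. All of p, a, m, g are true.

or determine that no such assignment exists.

Unsatisfiable — no assignment works.

Case g = True:
  (1) with g=T forces r = True.
  Constraint (2) is violated (g=T, r=T) — contradiction.
Case g = False:
  Constraint (6) is violated (g=F) — contradiction.
Both cases fail — unsatisfiable.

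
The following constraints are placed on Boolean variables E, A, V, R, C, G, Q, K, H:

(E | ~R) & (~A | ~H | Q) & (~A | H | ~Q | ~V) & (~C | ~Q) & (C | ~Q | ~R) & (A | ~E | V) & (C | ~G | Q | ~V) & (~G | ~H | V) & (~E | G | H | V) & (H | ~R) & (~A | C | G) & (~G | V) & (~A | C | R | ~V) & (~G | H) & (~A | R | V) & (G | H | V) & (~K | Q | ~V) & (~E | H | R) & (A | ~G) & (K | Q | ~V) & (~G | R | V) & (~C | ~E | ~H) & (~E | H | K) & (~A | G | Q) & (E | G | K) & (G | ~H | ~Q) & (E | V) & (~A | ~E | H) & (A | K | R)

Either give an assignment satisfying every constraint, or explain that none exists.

E=F; A=F; V=T; R=F; C=F; G=F; Q=T; K=T; H=F

Set E = False.
  then (E | ~R) forces R = False.
  then (E | V) forces V = True.
Try A = True:
  (~A | C | R | ~V) forces C = True.
  (~C | ~Q) forces Q = False.
  (~A | ~H | Q) forces H = False.
  (~G | H) forces G = False.
  clause (~A | G | Q) is falsified — backtrack.
So A = False.
  then (A | ~G) forces G = False.
  then (E | G | K) forces K = True.
  then (~K | Q | ~V) forces Q = True.
  then (G | ~H | ~Q) forces H = False.
  then (~C | ~Q) forces C = False.
All clauses satisfied.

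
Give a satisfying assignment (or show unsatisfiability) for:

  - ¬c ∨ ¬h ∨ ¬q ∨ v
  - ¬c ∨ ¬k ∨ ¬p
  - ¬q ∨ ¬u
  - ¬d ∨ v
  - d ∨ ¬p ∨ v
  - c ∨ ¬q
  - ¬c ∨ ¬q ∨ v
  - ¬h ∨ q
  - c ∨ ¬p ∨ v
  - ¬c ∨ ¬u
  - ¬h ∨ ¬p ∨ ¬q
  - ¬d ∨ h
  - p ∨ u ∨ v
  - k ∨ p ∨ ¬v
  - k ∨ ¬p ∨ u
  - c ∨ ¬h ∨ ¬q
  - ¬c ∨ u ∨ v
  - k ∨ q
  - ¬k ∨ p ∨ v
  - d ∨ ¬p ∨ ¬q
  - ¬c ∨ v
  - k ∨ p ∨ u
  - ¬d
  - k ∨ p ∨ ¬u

Unit clause (¬d) forces d = False.
Set q = True.
  then (¬q ∨ ¬u) forces u = False.
  then (c ∨ ¬q) forces c = True.
  then (¬c ∨ ¬q ∨ v) forces v = True.
  then (d ∨ ¬p ∨ ¬q) forces p = False.
  then (k ∨ p ∨ u) forces k = True.
Set h = True.
All clauses satisfied.

q: True, d: False, c: True, h: True, k: True, v: True, u: False, p: False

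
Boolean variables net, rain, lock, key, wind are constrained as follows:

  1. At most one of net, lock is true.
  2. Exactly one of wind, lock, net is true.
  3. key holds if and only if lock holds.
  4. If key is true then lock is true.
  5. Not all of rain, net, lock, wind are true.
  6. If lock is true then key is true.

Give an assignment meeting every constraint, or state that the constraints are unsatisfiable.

net: True, rain: False, lock: False, key: False, wind: False

  (1) {net, lock}: 1 true — at most one ✓
  (2) {wind, lock, net}: 1 true — exactly one ✓
  (3) key=F, lock=F — same ✓
  (4) key=F ⇒ lock: vacuous ✓
  (5) {rain, net, lock, wind}: 1/4 true — not all ✓
  (6) lock=F ⇒ key: vacuous ✓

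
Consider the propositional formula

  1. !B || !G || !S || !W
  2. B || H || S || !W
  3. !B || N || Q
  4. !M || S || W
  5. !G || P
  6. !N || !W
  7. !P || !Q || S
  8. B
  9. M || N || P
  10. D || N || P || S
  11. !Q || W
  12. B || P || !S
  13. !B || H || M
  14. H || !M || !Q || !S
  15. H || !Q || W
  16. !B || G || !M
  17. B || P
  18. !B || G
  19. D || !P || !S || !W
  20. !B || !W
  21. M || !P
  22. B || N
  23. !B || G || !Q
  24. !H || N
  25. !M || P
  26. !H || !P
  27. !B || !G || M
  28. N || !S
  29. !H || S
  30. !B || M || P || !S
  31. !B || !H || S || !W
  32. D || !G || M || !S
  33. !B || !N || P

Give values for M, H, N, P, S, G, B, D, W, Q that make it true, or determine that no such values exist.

M=T, H=F, N=T, P=T, S=T, G=T, B=T, D=T, W=F, Q=F

Unit clause (B) forces B = True.
In (!B || G) only G is left, so G = True.
In (!B || !W) only !W is left, so W = False.
In (!B || !G || M) only M is left, so M = True.
In (!M || S || W) only S is left, so S = True.
In (!G || P) only P is left, so P = True.
In (!Q || W) only !Q is left, so Q = False.
In (!H || !P) only !H is left, so H = False.
In (N || !S) only N is left, so N = True.
Set D = True.
All clauses satisfied.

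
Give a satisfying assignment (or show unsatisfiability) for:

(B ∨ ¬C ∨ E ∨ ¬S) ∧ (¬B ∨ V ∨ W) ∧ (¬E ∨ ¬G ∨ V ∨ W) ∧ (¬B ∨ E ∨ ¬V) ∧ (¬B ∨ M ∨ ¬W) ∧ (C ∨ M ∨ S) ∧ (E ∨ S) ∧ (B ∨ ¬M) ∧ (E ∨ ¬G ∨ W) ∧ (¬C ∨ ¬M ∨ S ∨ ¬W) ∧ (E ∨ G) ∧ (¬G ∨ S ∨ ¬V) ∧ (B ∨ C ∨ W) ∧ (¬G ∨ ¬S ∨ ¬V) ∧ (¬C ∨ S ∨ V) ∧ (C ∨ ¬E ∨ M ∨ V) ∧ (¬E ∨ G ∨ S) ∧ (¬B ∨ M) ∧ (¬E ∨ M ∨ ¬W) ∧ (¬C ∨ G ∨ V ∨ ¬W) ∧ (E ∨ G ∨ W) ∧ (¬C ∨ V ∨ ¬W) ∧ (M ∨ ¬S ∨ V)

B: True, C: False, V: True, E: True, M: True, S: True, W: True, G: False

Set B = True.
  then (¬B ∨ M) forces M = True.
Set C = False.
Set V = True.
  then (¬B ∨ E ∨ ¬V) forces E = True.
Try S = False:
  (¬G ∨ S ∨ ¬V) forces G = False.
  clause (¬E ∨ G ∨ S) is falsified — backtrack.
So S = True.
  then (¬G ∨ ¬S ∨ ¬V) forces G = False.
Set W = True.
All clauses satisfied.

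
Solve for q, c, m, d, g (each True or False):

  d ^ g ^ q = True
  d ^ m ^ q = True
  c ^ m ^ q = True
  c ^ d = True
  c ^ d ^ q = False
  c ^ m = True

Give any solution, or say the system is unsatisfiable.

Unsatisfiable

Adding constraints 2, 3, 4 mod 2: every variable appears an even number of times on the left, so the left side is 0.
But the right sides sum to 1 (mod 2). 0 ≠ 1 — the system is inconsistent.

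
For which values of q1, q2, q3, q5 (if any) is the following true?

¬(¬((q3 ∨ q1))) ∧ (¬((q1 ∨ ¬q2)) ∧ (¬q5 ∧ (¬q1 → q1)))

The formula is unsatisfiable.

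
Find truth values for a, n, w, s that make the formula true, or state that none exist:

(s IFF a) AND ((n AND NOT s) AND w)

a = False, n = True, w = True, s = False

  s IFF a = True
  (n AND NOT s) AND w = True
    n AND NOT s = True
      NOT s = True
Both conjuncts True, so the formula holds.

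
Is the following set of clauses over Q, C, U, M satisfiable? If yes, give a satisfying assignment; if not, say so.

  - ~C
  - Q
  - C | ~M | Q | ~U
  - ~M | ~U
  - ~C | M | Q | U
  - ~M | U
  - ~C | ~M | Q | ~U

Unit clause (~C) forces C = False.
Unit clause (Q) forces Q = True.
Set U = True.
  then (~M | ~U) forces M = False.
Check each clause:
  (~C): ~C holds.
  (Q): Q holds.
  (C | ~M | Q | ~U): ~M holds.
  (~M | ~U): ~M holds.
  (~C | M | Q | U): ~C holds.
  (~M | U): ~M holds.
  (~C | ~M | Q | ~U): ~C holds.
All clauses satisfied.

Q: True; C: False; U: True; M: False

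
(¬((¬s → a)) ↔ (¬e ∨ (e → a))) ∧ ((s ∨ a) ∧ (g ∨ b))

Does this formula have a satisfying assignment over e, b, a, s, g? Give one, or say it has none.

e=T; b=T; a=F; s=T; g=T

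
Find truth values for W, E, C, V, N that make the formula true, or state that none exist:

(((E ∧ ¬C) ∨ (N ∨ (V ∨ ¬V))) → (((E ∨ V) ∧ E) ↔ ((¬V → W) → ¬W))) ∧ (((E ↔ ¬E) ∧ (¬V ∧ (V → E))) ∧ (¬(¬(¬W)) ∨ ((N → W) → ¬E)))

UNSATISFIABLE

The conjunct E ↔ ¬E is unsatisfiable on its own:
  E=F: evaluates to False.
  E=T: evaluates to False.
So the whole conjunction is unsatisfiable.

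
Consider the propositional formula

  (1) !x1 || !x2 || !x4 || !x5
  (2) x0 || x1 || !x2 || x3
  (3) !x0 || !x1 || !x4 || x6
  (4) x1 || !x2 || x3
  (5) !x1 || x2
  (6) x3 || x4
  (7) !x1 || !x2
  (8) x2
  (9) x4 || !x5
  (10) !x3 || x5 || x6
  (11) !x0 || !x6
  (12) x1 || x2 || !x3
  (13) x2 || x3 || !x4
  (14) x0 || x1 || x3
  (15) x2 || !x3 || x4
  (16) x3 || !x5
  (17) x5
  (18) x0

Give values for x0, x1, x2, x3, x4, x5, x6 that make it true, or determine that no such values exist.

Unit clause (x2) forces x2 = True.
Unit clause (x5) forces x5 = True.
Unit clause (x0) forces x0 = True.
In (!x1 || !x2) only !x1 is left, so x1 = False.
In (x4 || !x5) only x4 is left, so x4 = True.
In (!x0 || !x6) only !x6 is left, so x6 = False.
In (x3 || !x5) only x3 is left, so x3 = True.
All clauses satisfied.

x0: True, x1: False, x2: True, x3: True, x4: True, x5: True, x6: False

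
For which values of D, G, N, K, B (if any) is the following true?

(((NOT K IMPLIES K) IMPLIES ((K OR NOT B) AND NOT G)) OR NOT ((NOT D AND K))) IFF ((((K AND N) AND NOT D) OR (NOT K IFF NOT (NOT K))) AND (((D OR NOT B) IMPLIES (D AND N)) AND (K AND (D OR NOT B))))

D=F; G=T; N=T; K=T; B=F

  (((NOT K IMPLIES K) IMPLIES ((K OR NOT B) AND NOT G)) OR NOT ((NOT D AND K))) IFF ((((K AND N) AND NOT D) OR (NOT K IFF NOT (NOT K))) AND (((D OR NOT B) IMPLIES (D AND N)) AND (K AND (D OR NOT B)))) = True
    ((NOT K IMPLIES K) IMPLIES ((K OR NOT B) AND NOT G)) OR NOT ((NOT D AND K)) = False
      (NOT K IMPLIES K) IMPLIES ((K OR NOT B) AND NOT G) = False
        NOT K IMPLIES K = True
          NOT K = False
        (K OR NOT B) AND NOT G = False
          K OR NOT B = True
            NOT B = True
          NOT G = False
      NOT ((NOT D AND K)) = False
        NOT D AND K = True
          NOT D = True
    (((K AND N) AND NOT D) OR (NOT K IFF NOT (NOT K))) AND (((D OR NOT B) IMPLIES (D AND N)) AND (K AND (D OR NOT B))) = False
      ((K AND N) AND NOT D) OR (NOT K IFF NOT (NOT K)) = True
        (K AND N) AND NOT D = True
          K AND N = True
          NOT D = True
        NOT K IFF NOT (NOT K) = False
          NOT K = False
          NOT (NOT K) = True
            NOT K = False
      ((D OR NOT B) IMPLIES (D AND N)) AND (K AND (D OR NOT B)) = False
        (D OR NOT B) IMPLIES (D AND N) = False
          D OR NOT B = True
            NOT B = True
          D AND N = False
        K AND (D OR NOT B) = True
          D OR NOT B = True
            NOT B = True
The formula evaluates to True.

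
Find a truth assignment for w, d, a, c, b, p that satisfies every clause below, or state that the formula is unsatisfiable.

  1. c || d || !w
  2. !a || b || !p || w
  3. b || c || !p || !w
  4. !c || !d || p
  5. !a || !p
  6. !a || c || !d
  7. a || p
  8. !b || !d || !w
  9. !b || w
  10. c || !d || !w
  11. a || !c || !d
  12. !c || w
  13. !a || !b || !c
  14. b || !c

Set w = True.
Try d = True:
  (!b || !d || !w) forces b = False.
  (c || !d || !w) forces c = True.
  clause (b || !c) is falsified — backtrack.
So d = False.
  then (c || d || !w) forces c = True.
  then (b || !c) forces b = True.
  then (!a || !b || !c) forces a = False.
  then (a || p) forces p = True.
All clauses satisfied.

w = True; d = False; a = False; c = True; b = True; p = True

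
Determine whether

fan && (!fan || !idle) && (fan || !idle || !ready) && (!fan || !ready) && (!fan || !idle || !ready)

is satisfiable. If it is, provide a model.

fan = True; ready = False; idle = False

Unit clause (fan) forces fan = True.
In (!fan || !idle) only !idle is left, so idle = False.
In (!fan || !ready) only !ready is left, so ready = False.
Check each clause:
  (fan): fan holds.
  (!fan || !idle): !idle holds.
  (fan || !idle || !ready): fan holds.
  (!fan || !ready): !ready holds.
  (!fan || !idle || !ready): !idle holds.
All clauses satisfied.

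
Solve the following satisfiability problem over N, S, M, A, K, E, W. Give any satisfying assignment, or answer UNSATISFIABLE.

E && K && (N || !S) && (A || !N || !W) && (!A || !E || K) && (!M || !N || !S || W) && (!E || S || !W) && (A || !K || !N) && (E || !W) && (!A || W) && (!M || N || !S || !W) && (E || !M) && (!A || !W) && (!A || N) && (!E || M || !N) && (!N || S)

N = False; S = False; M = True; A = False; K = True; E = True; W = False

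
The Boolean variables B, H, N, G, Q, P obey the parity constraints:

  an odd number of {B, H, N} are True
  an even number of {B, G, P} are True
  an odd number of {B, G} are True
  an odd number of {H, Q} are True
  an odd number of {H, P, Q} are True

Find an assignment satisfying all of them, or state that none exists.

Adding constraints 2, 3, 4, 5 mod 2: every variable appears an even number of times on the left, so the left side is 0.
But the right sides sum to 1 (mod 2). 0 ≠ 1 — the system is inconsistent.

Unsatisfiable — no assignment works.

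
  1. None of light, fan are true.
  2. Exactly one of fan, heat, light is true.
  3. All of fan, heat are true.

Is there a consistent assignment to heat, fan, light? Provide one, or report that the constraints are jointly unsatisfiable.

Unsatisfiable

Case fan = True:
  Constraint (1) is violated (fan=T) — contradiction.
Case fan = False:
  Constraint (3) is violated (fan=F) — contradiction.
Both cases fail — unsatisfiable.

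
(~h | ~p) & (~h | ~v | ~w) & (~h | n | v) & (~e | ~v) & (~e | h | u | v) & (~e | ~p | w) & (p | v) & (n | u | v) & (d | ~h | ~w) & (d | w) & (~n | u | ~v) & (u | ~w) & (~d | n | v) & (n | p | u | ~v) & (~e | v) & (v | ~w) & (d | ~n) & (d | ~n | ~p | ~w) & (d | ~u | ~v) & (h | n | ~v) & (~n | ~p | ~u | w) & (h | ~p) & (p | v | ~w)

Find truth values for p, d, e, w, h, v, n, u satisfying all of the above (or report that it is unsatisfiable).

p = False; d = True; e = False; w = False; h = False; v = True; n = True; u = True

Try p = True:
  (~h | ~p) forces h = False.
  clause (h | ~p) is falsified — backtrack.
So p = False.
  then (p | v) forces v = True.
  then (~e | ~v) forces e = False.
Try d = False:
  (d | w) forces w = True.
  (~h | ~v | ~w) forces h = False.
  (u | ~w) forces u = True.
  clause (d | ~u | ~v) is falsified — backtrack.
So d = True.
Set w = False.
Set h = False.
  then (h | n | ~v) forces n = True.
  then (~n | u | ~v) forces u = True.
All clauses satisfied.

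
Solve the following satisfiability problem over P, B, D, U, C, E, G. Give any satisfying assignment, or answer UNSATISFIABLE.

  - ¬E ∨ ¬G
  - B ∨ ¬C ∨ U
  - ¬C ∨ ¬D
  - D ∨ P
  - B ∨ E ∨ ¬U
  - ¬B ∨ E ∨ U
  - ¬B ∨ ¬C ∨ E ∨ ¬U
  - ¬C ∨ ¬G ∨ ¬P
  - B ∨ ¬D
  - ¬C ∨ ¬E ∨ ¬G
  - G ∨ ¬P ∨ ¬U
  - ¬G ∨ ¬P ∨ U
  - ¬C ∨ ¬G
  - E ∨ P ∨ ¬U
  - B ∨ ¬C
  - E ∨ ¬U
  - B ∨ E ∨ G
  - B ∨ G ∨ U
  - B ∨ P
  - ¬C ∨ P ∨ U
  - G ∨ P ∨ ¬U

P = True, B = True, D = False, U = False, C = True, E = True, G = False

Set P = True.
Set B = True.
Set D = False.
Set U = False.
  then (¬B ∨ E ∨ U) forces E = True.
  then (¬G ∨ ¬P ∨ U) forces G = False.
Set C = True.
All clauses satisfied.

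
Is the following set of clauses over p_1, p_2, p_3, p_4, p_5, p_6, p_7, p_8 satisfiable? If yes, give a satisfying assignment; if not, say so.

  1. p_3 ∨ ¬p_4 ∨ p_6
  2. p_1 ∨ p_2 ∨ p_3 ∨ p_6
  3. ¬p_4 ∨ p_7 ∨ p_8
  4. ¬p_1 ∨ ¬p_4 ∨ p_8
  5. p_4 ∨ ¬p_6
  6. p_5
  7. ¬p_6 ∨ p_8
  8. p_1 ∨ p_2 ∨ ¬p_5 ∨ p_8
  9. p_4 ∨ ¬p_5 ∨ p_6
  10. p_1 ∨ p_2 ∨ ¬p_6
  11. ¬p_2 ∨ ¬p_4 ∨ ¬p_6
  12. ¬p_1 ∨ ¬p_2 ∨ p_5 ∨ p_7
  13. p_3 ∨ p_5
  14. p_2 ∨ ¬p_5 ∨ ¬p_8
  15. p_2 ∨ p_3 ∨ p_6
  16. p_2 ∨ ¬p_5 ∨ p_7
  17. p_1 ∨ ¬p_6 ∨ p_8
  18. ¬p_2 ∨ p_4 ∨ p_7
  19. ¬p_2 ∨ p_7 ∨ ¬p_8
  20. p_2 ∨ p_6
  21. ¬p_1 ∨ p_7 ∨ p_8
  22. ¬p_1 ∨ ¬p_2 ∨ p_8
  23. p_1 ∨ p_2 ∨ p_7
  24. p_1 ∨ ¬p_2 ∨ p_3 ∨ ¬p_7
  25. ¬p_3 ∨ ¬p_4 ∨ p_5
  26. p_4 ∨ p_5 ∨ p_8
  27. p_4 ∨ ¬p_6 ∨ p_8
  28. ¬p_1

p_1 = False; p_2 = True; p_3 = True; p_4 = True; p_5 = True; p_6 = False; p_7 = True; p_8 = True

Unit clause (p_5) forces p_5 = True.
Unit clause (¬p_1) forces p_1 = False.
Try p_2 = False:
  (p_1 ∨ p_2 ∨ ¬p_5 ∨ p_8) forces p_8 = True.
  clause (p_2 ∨ ¬p_5 ∨ ¬p_8) is falsified — backtrack.
So p_2 = True.
Set p_3 = True.
Set p_4 = True.
  then (¬p_2 ∨ ¬p_4 ∨ ¬p_6) forces p_6 = False.
Set p_7 = True.
Set p_8 = True.
All clauses satisfied.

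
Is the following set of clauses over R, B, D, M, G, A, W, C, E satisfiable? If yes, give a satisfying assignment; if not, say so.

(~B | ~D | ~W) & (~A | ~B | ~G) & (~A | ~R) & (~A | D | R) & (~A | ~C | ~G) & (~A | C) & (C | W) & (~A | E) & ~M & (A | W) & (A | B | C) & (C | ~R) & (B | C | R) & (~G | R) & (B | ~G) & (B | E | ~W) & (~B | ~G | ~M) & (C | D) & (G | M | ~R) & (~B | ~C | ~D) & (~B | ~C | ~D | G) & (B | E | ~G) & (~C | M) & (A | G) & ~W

Case W = True:
  Clause (~W) is falsified — contradiction.
Case W = False:
  (C | W) forces C = True.
  (~M) forces M = False.
  Clause (~C | M) is falsified — contradiction.
Both cases fail, so the formula is unsatisfiable.

Unsatisfiable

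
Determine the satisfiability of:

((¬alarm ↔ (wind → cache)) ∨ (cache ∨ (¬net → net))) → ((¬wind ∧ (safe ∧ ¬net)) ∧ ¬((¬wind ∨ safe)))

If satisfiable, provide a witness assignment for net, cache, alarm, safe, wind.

net=F, cache=F, alarm=T, safe=F, wind=F

  ((¬alarm ↔ (wind → cache)) ∨ (cache ∨ (¬net → net))) → ((¬wind ∧ (safe ∧ ¬net)) ∧ ¬((¬wind ∨ safe))) = True
    (¬alarm ↔ (wind → cache)) ∨ (cache ∨ (¬net → net)) = False
      ¬alarm ↔ (wind → cache) = False
        ¬alarm = False
        wind → cache = True
      cache ∨ (¬net → net) = False
        ¬net → net = False
          ¬net = True
    (¬wind ∧ (safe ∧ ¬net)) ∧ ¬((¬wind ∨ safe)) = False
      ¬wind ∧ (safe ∧ ¬net) = False
        ¬wind = True
        safe ∧ ¬net = False
          ¬net = True
      ¬((¬wind ∨ safe)) = False
        ¬wind ∨ safe = True
          ¬wind = True
The formula evaluates to True.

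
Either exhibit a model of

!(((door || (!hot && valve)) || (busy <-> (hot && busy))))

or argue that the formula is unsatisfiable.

hot = False, door = False, valve = False, busy = True

  !(((door || (!hot && valve)) || (busy <-> (hot && busy)))) = True
    (door || (!hot && valve)) || (busy <-> (hot && busy)) = False
      door || (!hot && valve) = False
        !hot && valve = False
          !hot = True
      busy <-> (hot && busy) = False
        hot && busy = False
The formula evaluates to True.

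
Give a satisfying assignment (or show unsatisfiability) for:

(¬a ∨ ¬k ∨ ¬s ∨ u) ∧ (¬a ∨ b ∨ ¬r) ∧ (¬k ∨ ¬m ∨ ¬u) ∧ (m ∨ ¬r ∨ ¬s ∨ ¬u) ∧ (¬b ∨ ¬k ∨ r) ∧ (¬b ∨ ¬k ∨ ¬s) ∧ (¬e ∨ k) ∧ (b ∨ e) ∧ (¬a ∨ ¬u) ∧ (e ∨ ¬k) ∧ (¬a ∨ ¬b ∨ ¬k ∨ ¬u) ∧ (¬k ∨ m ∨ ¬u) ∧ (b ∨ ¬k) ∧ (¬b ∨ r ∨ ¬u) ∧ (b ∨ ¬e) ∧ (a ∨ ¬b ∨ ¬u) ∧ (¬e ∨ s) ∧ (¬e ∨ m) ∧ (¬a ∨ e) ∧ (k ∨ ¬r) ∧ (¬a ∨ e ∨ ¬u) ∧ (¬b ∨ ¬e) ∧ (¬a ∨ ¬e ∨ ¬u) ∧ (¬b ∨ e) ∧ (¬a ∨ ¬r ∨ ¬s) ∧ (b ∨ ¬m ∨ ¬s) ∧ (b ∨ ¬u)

Case b = True:
  (¬b ∨ ¬e) forces e = False.
  Clause (¬b ∨ e) is falsified — contradiction.
Case b = False:
  (b ∨ e) forces e = True.
  Clause (b ∨ ¬e) is falsified — contradiction.
Both cases fail, so the formula is unsatisfiable.

No satisfying assignment exists.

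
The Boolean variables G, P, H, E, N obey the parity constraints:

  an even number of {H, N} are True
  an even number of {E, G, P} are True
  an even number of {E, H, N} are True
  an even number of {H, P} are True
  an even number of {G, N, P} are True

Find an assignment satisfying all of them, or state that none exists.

G = False, P = False, H = False, E = False, N = False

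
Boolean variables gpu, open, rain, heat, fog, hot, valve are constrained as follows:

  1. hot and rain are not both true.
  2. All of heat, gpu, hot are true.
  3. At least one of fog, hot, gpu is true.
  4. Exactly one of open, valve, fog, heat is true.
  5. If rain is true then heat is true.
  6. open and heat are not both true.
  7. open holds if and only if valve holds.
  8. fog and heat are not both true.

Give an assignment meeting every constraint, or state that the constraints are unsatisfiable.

gpu = True, open = False, rain = False, heat = True, fog = False, hot = True, valve = False

  (1) hot=T, rain=F — not both ✓
  (2) {heat, gpu, hot}: all 3 true ✓
  (3) {fog, hot, gpu}: 2 true — at least one ✓
  (4) {open, valve, fog, heat}: 1 true — exactly one ✓
  (5) rain=F ⇒ heat: vacuous ✓
  (6) open=F, heat=T — not both ✓
  (7) open=F, valve=F — same ✓
  (8) fog=F, heat=T — not both ✓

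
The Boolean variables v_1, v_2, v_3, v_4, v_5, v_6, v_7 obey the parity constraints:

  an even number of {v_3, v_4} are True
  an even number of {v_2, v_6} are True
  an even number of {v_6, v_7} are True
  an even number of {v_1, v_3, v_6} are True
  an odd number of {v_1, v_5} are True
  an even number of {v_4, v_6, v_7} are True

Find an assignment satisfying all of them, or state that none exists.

v_1=F, v_2=F, v_3=F, v_4=F, v_5=T, v_6=F, v_7=F

{v_3, v_4}: 0 true → even ✓
{v_2, v_6}: 0 true → even ✓
{v_6, v_7}: 0 true → even ✓
{v_1, v_3, v_6}: 0 true → even ✓
{v_1, v_5}: 1 true → odd ✓
{v_4, v_6, v_7}: 0 true → even ✓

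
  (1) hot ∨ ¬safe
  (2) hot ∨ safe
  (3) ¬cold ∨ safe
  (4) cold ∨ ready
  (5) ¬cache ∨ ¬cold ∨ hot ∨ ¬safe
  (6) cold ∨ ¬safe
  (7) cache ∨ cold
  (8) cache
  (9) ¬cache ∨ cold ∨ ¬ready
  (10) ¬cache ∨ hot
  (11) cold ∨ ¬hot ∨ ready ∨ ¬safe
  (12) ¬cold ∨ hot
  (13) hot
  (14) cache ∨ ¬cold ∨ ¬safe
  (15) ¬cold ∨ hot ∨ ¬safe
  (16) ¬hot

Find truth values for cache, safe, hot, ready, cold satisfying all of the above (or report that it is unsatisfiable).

Unsatisfiable — no assignment works.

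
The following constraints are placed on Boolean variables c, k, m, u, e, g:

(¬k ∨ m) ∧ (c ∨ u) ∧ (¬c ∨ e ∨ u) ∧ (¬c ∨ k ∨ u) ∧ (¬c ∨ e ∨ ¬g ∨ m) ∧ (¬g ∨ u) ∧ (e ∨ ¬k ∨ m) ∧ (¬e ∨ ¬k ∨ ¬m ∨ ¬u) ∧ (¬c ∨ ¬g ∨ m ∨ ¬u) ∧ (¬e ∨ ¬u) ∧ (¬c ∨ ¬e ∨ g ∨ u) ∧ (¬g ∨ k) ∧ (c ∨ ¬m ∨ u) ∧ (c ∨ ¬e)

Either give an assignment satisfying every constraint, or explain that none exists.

Set c = True.
Set k = False.
  then (¬c ∨ k ∨ u) forces u = True.
  then (¬e ∨ ¬u) forces e = False.
  then (¬g ∨ k) forces g = False.
Set m = False.
All clauses satisfied.

c = True, k = False, m = False, u = True, e = False, g = False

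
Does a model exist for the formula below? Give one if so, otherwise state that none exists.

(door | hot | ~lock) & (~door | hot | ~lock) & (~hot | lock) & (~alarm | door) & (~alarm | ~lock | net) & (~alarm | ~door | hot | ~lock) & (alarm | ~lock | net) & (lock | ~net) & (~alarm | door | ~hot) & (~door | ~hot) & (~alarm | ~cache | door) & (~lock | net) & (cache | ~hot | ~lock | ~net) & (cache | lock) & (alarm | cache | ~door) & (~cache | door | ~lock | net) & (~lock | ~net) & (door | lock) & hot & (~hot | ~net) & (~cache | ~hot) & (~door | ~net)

No satisfying assignment exists.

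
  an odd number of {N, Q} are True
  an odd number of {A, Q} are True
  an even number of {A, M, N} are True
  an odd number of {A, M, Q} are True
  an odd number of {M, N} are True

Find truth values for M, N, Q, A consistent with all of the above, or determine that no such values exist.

M = False, N = True, Q = False, A = True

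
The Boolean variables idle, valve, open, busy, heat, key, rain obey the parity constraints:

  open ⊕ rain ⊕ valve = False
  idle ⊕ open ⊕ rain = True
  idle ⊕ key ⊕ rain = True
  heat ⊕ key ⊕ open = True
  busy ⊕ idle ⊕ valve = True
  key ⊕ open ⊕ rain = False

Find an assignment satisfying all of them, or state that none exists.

idle = True, valve = False, open = False, busy = False, heat = True, key = False, rain = False

open ⊕ rain ⊕ valve = F ⊕ F ⊕ F = False ✓
idle ⊕ open ⊕ rain = T ⊕ F ⊕ F = True ✓
idle ⊕ key ⊕ rain = T ⊕ F ⊕ F = True ✓
heat ⊕ key ⊕ open = T ⊕ F ⊕ F = True ✓
busy ⊕ idle ⊕ valve = F ⊕ T ⊕ F = True ✓
key ⊕ open ⊕ rain = F ⊕ F ⊕ F = False ✓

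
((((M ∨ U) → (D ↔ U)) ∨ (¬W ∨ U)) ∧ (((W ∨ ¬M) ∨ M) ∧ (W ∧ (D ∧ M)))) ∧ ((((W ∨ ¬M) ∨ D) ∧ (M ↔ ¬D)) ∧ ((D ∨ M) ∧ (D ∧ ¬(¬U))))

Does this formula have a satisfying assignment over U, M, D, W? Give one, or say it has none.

Case M = True: the formula simplifies to (((D ↔ U) ∨ (¬W ∨ U)) ∧ (W ∧ D)) ∧ (((W ∨ D) ∧ ¬D) ∧ (D ∧ ¬(¬U))).
  D = True: the conjunct ¬D is False.
  D = False: the conjunct D is False.
Case M = False: the conjunct M is False.
Both cases fail — unsatisfiable.

The formula is unsatisfiable.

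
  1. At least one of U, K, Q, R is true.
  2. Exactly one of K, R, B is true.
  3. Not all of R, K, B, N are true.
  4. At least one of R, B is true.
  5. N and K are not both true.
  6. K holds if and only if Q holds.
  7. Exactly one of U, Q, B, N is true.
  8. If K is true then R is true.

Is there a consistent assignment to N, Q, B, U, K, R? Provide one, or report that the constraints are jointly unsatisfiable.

N=T; Q=F; B=F; U=F; K=F; R=T

  (1) {U, K, Q, R}: 1 true — at least one ✓
  (2) {K, R, B}: 1 true — exactly one ✓
  (3) {R, K, B, N}: 2/4 true — not all ✓
  (4) {R, B}: 1 true — at least one ✓
  (5) N=T, K=F — not both ✓
  (6) K=F, Q=F — same ✓
  (7) {U, Q, B, N}: 1 true — exactly one ✓
  (8) K=F ⇒ R: vacuous ✓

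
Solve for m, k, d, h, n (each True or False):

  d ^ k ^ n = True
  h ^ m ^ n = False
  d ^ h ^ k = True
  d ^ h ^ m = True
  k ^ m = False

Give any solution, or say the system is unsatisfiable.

m = False, k = False, d = True, h = False, n = False

d ^ k ^ n = T ^ F ^ F = True ✓
h ^ m ^ n = F ^ F ^ F = False ✓
d ^ h ^ k = T ^ F ^ F = True ✓
d ^ h ^ m = T ^ F ^ F = True ✓
k ^ m = F ^ F = False ✓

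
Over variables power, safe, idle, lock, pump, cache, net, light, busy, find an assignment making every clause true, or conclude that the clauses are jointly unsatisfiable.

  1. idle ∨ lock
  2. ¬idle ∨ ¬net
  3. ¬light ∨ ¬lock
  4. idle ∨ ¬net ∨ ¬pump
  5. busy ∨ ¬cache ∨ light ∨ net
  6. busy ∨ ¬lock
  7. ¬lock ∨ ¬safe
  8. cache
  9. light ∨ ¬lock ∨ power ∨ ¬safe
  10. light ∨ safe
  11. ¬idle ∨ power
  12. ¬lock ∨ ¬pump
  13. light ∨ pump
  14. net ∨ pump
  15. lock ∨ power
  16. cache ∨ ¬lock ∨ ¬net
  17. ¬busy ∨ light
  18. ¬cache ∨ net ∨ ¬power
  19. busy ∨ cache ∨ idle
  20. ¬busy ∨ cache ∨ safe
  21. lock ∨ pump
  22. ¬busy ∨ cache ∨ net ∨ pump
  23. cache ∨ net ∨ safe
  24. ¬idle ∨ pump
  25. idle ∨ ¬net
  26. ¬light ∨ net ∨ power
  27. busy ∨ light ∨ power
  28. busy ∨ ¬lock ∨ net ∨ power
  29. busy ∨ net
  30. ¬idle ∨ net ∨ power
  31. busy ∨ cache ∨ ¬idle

Case idle = True:
  (¬idle ∨ ¬net) forces net = False.
  (cache) forces cache = True.
  (¬idle ∨ power) forces power = True.
  Clause (¬cache ∨ net ∨ ¬power) is falsified — contradiction.
Case idle = False:
  (idle ∨ lock) forces lock = True.
  (¬light ∨ ¬lock) forces light = False.
  (busy ∨ ¬lock) forces busy = True.
  Clause (¬busy ∨ light) is falsified — contradiction.
Both cases fail, so the formula is unsatisfiable.

Unsatisfiable — no assignment works.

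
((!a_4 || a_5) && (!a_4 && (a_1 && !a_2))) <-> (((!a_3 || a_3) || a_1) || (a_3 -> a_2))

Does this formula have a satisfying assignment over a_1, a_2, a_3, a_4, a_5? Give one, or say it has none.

a_1=T, a_2=F, a_3=T, a_4=F, a_5=T

  ((!a_4 || a_5) && (!a_4 && (a_1 && !a_2))) <-> (((!a_3 || a_3) || a_1) || (a_3 -> a_2)) = True
    (!a_4 || a_5) && (!a_4 && (a_1 && !a_2)) = True
      !a_4 || a_5 = True
        !a_4 = True
      !a_4 && (a_1 && !a_2) = True
        !a_4 = True
        a_1 && !a_2 = True
          !a_2 = True
    ((!a_3 || a_3) || a_1) || (a_3 -> a_2) = True
      (!a_3 || a_3) || a_1 = True
        !a_3 || a_3 = True
          !a_3 = False
      a_3 -> a_2 = False
The formula evaluates to True.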